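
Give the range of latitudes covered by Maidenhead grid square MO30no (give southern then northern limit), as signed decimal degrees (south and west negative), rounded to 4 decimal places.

Field M=12, O=14: +12·20° lon, +14·10° lat → SW at lon 60°, lat 50°.
Square 3, 0: +3·2° lon, +0·1° lat → SW at lon 66°, lat 50°.
Subsquare n=13, o=14: +13·0.0833333° lon, +14·0.0416667° lat → SW at lon 67.0833°, lat 50.5833°.
Cell spans 0.0833333° lon × 0.0416667° lat.
south 50.5833, north 50.6250.

50.5833, 50.6250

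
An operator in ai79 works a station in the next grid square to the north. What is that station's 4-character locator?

Latitude square 9; +1 → 10, wraps to 0, carry into field.
Latitude field I = 8; +1 → 9 = J.
The longitude characters are unchanged.

AJ70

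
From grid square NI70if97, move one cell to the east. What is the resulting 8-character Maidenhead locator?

NI70jf07

Longitude extended square 9; +1 → 10, wraps to 0, carry into subsquare.
Longitude subsquare i = 8; +1 → 9 = j.
The latitude characters are unchanged.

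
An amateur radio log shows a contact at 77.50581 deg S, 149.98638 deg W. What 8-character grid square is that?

BB52al18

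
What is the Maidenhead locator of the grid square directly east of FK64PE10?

Longitude extended square 1; +1 → 2.
The latitude characters are unchanged.

FK64pe20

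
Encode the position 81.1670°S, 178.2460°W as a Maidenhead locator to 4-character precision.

Add 180° to longitude and 90° to latitude: 1.75, 8.83.
Field: 1.75/20 → 0 → A, 8.83/10 → 0 → A; chars AA.
Square: 1.75/2 → 0, 8.83/1 → 8; chars 08.

AA08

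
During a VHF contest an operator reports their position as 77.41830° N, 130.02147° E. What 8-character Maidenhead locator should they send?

PQ57ak20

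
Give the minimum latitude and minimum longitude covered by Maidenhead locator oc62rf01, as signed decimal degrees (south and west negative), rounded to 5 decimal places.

-67.78750, 113.41667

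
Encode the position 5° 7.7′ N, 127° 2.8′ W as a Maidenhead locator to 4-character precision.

CJ65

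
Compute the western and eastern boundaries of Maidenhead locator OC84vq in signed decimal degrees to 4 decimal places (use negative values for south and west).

117.7500, 117.8333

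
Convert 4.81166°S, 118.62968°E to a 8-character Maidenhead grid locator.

OI95he55

Shift to the Maidenhead origin (180°W, 90°S): lon 298.62968, lat 85.18834.
Field: 298.62968/20 → 14 → O, 85.18834/10 → 8 → I; chars OI.
Square: 18.62968/2 → 9, 5.18834/1 → 5; chars 95.
Subsquare: 0.62968/0.0833333 → 7 → h, 0.18834/0.0416667 → 4 → e; chars he.
Extended square: 0.04635/0.00833333 → 5, 0.02167/0.00416667 → 5; chars 55.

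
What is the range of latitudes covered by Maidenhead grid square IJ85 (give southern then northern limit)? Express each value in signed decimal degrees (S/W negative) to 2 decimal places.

5.00, 6.00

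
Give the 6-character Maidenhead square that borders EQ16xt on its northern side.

EQ16xu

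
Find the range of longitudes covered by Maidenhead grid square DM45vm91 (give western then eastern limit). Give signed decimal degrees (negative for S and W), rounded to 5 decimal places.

-110.17500, -110.16667

Field D=3, M=12: +3·20° lon, +12·10° lat → SW at lon -120°, lat 30°.
Square 4, 5: +4·2° lon, +5·1° lat → SW at lon -112°, lat 35°.
Subsquare v=21, m=12: +21·0.0833333° lon, +12·0.0416667° lat → SW at lon -110.25°, lat 35.5°.
Extended square 9, 1: +9·0.00833333° lon, +1·0.00416667° lat → SW at lon -110.175°, lat 35.5042°.
Cell spans 0.00833333° lon × 0.00416667° lat.
west -110.17500, east -110.16667.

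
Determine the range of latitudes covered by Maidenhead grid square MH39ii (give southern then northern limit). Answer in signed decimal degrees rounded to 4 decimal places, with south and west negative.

-10.6667, -10.6250

Field M=12, H=7: +12·20° lon, +7·10° lat → SW at lon 60°, lat -20°.
Square 3, 9: +3·2° lon, +9·1° lat → SW at lon 66°, lat -11°.
Subsquare i=8, i=8: +8·0.0833333° lon, +8·0.0416667° lat → SW at lon 66.6667°, lat -10.6667°.
Cell spans 0.0833333° lon × 0.0416667° lat.
south -10.6667, north -10.6250.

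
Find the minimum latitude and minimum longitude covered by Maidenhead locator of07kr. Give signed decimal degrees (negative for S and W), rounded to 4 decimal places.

-32.2917, 100.8333

Field O=14, F=5: +14·20° lon, +5·10° lat → SW at lon 100°, lat -40°.
Square 0, 7: +0·2° lon, +7·1° lat → SW at lon 100°, lat -33°.
Subsquare k=10, r=17: +10·0.0833333° lon, +17·0.0416667° lat → SW at lon 100.833°, lat -32.2917°.
latitude -32.2917, longitude 100.8333.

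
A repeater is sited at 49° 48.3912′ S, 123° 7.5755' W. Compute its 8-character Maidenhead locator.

Offset from 180°W / 90°S: lon 56.87374°, lat 40.19348°.
Field: lon ⌊56.87374/20⌋ = 2 → C; lat ⌊40.19348/10⌋ = 4 → E.
Square: lon ⌊16.87374/2⌋ = 8; lat ⌊0.19348/1⌋ = 0.
Subsquare: lon ⌊0.87374/0.0833333⌋ = 10 → k; lat ⌊0.19348/0.0416667⌋ = 4 → e.
Extended square: lon ⌊0.04041/0.00833333⌋ = 4; lat ⌊0.02681/0.00416667⌋ = 6.

CE80ke46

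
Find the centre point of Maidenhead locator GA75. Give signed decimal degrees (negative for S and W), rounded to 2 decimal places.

-84.50, -45.00

Field G=6, A=0: +6·20° lon, +0·10° lat → SW at lon -60°, lat -90°.
Square 7, 5: +7·2° lon, +5·1° lat → SW at lon -46°, lat -85°.
Cell spans 2° lon × 1° lat. Centre is SW corner plus half of each.
latitude -84.50, longitude -45.00.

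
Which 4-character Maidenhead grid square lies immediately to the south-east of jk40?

Longitude square 4; +1 → 5.
Latitude square 0; −1 → -1, wraps to 9, carry into field.
Latitude field K = 10; −1 → 9 = J.

JJ59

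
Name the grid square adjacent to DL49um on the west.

DL49tm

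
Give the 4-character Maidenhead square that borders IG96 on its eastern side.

JG06

Longitude square 9; +1 → 10, wraps to 0, carry into field.
Longitude field I = 8; +1 → 9 = J.
The latitude characters are unchanged.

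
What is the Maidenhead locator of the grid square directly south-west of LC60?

LB59

Longitude square 6; −1 → 5.
Latitude square 0; −1 → -1, wraps to 9, carry into field.
Latitude field C = 2; −1 → 1 = B.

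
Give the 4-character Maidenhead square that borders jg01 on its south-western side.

Longitude square 0; −1 → -1, wraps to 9, carry into field.
Longitude field J = 9; −1 → 8 = I.
Latitude square 1; −1 → 0.

IG90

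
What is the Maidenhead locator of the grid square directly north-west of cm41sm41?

Longitude extended square 4; −1 → 3.
Latitude extended square 1; +1 → 2.

CM41sm32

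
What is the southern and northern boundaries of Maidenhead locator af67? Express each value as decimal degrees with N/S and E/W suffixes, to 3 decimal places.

Field A=0, F=5: +0·20° lon, +5·10° lat → SW at lon -180°, lat -40°.
Square 6, 7: +6·2° lon, +7·1° lat → SW at lon -168°, lat -33°.
Cell spans 2° lon × 1° lat.
south 33.000° S, north 32.000° S.

33.000° S, 32.000° S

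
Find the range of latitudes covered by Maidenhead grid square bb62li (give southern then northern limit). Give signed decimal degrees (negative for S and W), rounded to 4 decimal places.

-77.6667, -77.6250

Field B=1, B=1: +1·20° lon, +1·10° lat → SW at lon -160°, lat -80°.
Square 6, 2: +6·2° lon, +2·1° lat → SW at lon -148°, lat -78°.
Subsquare l=11, i=8: +11·0.0833333° lon, +8·0.0416667° lat → SW at lon -147.083°, lat -77.6667°.
Cell spans 0.0833333° lon × 0.0416667° lat.
south -77.6667, north -77.6250.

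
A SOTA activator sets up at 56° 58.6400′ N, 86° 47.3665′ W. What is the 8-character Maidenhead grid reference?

EO66ox54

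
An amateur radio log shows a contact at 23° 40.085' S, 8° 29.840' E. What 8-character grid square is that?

Shift to the Maidenhead origin (180°W, 90°S): lon 188.49733, lat 66.33192.
Field: 188.49733/20 → 9 → J, 66.33192/10 → 6 → G; chars JG.
Square: 8.49733/2 → 4, 6.33192/1 → 6; chars 46.
Subsquare: 0.49733/0.0833333 → 5 → f, 0.33192/0.0416667 → 7 → h; chars fh.
Extended square: 0.08067/0.00833333 → 9, 0.04025/0.00416667 → 9; chars 99.

JG46fh99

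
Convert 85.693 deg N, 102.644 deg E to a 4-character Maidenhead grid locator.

OR15

Shift to the Maidenhead origin (180°W, 90°S): lon 282.64, lat 175.69.
Field: 282.64/20 → 14 → O, 175.69/10 → 17 → R; chars OR.
Square: 2.64/2 → 1, 5.69/1 → 5; chars 15.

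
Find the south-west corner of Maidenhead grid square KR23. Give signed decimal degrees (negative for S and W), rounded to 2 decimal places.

83.00, 24.00

Field K=10, R=17: +10·20° lon, +17·10° lat → SW at lon 20°, lat 80°.
Square 2, 3: +2·2° lon, +3·1° lat → SW at lon 24°, lat 83°.
latitude 83.00, longitude 24.00.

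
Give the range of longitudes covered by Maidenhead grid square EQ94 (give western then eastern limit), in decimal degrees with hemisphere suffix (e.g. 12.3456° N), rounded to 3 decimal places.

Field E=4, Q=16: +4·20° lon, +16·10° lat → SW at lon -100°, lat 70°.
Square 9, 4: +9·2° lon, +4·1° lat → SW at lon -82°, lat 74°.
Cell spans 2° lon × 1° lat.
west 82.000° W, east 80.000° W.

82.000° W, 80.000° W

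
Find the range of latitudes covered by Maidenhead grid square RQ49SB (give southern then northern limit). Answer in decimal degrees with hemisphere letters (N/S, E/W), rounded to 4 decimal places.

Field R=17, Q=16: +17·20° lon, +16·10° lat → SW at lon 160°, lat 70°.
Square 4, 9: +4·2° lon, +9·1° lat → SW at lon 168°, lat 79°.
Subsquare s=18, b=1: +18·0.0833333° lon, +1·0.0416667° lat → SW at lon 169.5°, lat 79.0417°.
Cell spans 0.0833333° lon × 0.0416667° lat.
south 79.0417° N, north 79.0833° N.

79.0417° N, 79.0833° N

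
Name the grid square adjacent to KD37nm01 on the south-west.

Longitude extended square 0; −1 → -1, wraps to 9, carry into subsquare.
Longitude subsquare n = 13; −1 → 12 = m.
Latitude extended square 1; −1 → 0.

KD37mm90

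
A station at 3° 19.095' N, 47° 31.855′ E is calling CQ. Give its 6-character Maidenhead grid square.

LJ33sh

Offset from 180°W / 90°S: lon 227.5309°, lat 93.3183°.
Field: 227.5309/20 → 11 → L, 93.3183/10 → 9 → J; chars LJ.
Square: 7.5309/2 → 3, 3.3183/1 → 3; chars 33.
Subsquare: 1.5309/0.0833333 → 18 → s, 0.3183/0.0416667 → 7 → h; chars sh.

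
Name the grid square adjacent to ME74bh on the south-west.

ME74ag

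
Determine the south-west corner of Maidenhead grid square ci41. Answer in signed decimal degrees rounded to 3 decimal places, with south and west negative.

-9.000, -132.000

Field C=2, I=8: +2·20° lon, +8·10° lat → SW at lon -140°, lat -10°.
Square 4, 1: +4·2° lon, +1·1° lat → SW at lon -132°, lat -9°.
latitude -9.000, longitude -132.000.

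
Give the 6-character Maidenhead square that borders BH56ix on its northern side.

Latitude subsquare x = 23; +1 → 24, wraps to 0 = a, carry into square.
Latitude square 6; +1 → 7.
The longitude characters are unchanged.

BH57ia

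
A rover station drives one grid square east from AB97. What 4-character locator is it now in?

Longitude square 9; +1 → 10, wraps to 0, carry into field.
Longitude field A = 0; +1 → 1 = B.
The latitude characters are unchanged.

BB07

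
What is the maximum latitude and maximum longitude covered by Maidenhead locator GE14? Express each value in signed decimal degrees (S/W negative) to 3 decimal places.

Field G=6, E=4: +6·20° lon, +4·10° lat → SW at lon -60°, lat -50°.
Square 1, 4: +1·2° lon, +4·1° lat → SW at lon -58°, lat -46°.
Cell spans 2° lon × 1° lat. NE corner is SW corner plus one full cell.
latitude -45.000, longitude -56.000.

-45.000, -56.000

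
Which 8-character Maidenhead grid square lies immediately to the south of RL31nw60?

RL31nv69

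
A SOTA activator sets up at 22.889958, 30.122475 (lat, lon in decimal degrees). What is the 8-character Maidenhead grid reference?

Offset from 180°W / 90°S: lon 210.12248°, lat 112.88996°.
Field (20°×10°, letters A–R): lon ⌊210.12248/20⌋ = 10 → K; lat ⌊112.88996/10⌋ = 11 → L.
Square (2°×1°, digits 0–9): lon ⌊10.12248/2⌋ = 5; lat ⌊2.88996/1⌋ = 2.
Subsquare (5′×2.5′, letters a–x): lon ⌊0.12248/0.0833333⌋ = 1 → b; lat ⌊0.88996/0.0416667⌋ = 21 → v.
Extended square (30″×15″, digits 0–9): lon ⌊0.03914/0.00833333⌋ = 4; lat ⌊0.01496/0.00416667⌋ = 3.

KL52bv43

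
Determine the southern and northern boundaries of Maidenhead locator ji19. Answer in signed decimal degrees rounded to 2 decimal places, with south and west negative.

-1.00, 0.00

Field J=9, I=8: +9·20° lon, +8·10° lat → SW at lon 0°, lat -10°.
Square 1, 9: +1·2° lon, +9·1° lat → SW at lon 2°, lat -1°.
Cell spans 2° lon × 1° lat.
south -1.00, north 0.00.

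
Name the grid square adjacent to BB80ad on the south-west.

Longitude subsquare a = 0; −1 → -1, wraps to 23 = x, carry into square.
Longitude square 8; −1 → 7.
Latitude subsquare d = 3; −1 → 2 = c.

BB70xc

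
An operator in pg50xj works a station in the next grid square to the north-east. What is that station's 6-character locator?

Longitude subsquare x = 23; +1 → 24, wraps to 0 = a, carry into square.
Longitude square 5; +1 → 6.
Latitude subsquare j = 9; +1 → 10 = k.

PG60ak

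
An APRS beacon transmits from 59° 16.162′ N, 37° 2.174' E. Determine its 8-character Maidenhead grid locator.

KO89mg44

Shift to the Maidenhead origin (180°W, 90°S): lon 217.03623, lat 149.26937.
Field: lon ⌊217.03623/20⌋ = 10 → K; lat ⌊149.26937/10⌋ = 14 → O.
Square: lon ⌊17.03623/2⌋ = 8; lat ⌊9.26937/1⌋ = 9.
Subsquare: lon ⌊1.03623/0.0833333⌋ = 12 → m; lat ⌊0.26937/0.0416667⌋ = 6 → g.
Extended square: lon ⌊0.03623/0.00833333⌋ = 4; lat ⌊0.01937/0.00416667⌋ = 4.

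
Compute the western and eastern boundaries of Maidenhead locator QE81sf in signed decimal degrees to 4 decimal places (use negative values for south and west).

157.5000, 157.5833

Field Q=16, E=4: +16·20° lon, +4·10° lat → SW at lon 140°, lat -50°.
Square 8, 1: +8·2° lon, +1·1° lat → SW at lon 156°, lat -49°.
Subsquare s=18, f=5: +18·0.0833333° lon, +5·0.0416667° lat → SW at lon 157.5°, lat -48.7917°.
Cell spans 0.0833333° lon × 0.0416667° lat.
west 157.5000, east 157.5833.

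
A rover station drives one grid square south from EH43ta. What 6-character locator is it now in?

EH42tx

Latitude subsquare a = 0; −1 → -1, wraps to 23 = x, carry into square.
Latitude square 3; −1 → 2.
The longitude characters are unchanged.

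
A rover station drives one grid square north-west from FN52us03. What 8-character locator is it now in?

FN52ts94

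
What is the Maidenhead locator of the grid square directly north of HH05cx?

HH06ca

Latitude subsquare x = 23; +1 → 24, wraps to 0 = a, carry into square.
Latitude square 5; +1 → 6.
The longitude characters are unchanged.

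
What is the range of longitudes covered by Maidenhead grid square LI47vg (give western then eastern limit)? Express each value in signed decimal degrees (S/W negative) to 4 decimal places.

49.7500, 49.8333

Field L=11, I=8: +11·20° lon, +8·10° lat → SW at lon 40°, lat -10°.
Square 4, 7: +4·2° lon, +7·1° lat → SW at lon 48°, lat -3°.
Subsquare v=21, g=6: +21·0.0833333° lon, +6·0.0416667° lat → SW at lon 49.75°, lat -2.75°.
Cell spans 0.0833333° lon × 0.0416667° lat.
west 49.7500, east 49.8333.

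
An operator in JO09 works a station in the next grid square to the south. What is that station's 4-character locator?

JO08

Latitude square 9; −1 → 8.
The longitude characters are unchanged.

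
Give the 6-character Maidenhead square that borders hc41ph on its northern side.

HC41pi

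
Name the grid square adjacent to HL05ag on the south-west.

GL95xf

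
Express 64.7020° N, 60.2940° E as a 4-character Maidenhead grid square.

MP04

Offset from 180°W / 90°S: lon 240.29°, lat 154.70°.
Field: lon ⌊240.29/20⌋ = 12 → M; lat ⌊154.70/10⌋ = 15 → P.
Square: lon ⌊0.29/2⌋ = 0; lat ⌊4.70/1⌋ = 4.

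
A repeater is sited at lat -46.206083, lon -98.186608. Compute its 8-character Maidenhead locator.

EE03vt70

Offset from 180°W / 90°S: lon 81.81339°, lat 43.79392°.
Field (20°×10°, letters A–R): 81.81339/20 → 4 → E, 43.79392/10 → 4 → E; chars EE.
Square (2°×1°, digits 0–9): 1.81339/2 → 0, 3.79392/1 → 3; chars 03.
Subsquare (5′×2.5′, letters a–x): 1.81339/0.0833333 → 21 → v, 0.79392/0.0416667 → 19 → t; chars vt.
Extended square (30″×15″, digits 0–9): 0.06339/0.00833333 → 7, 0.00225/0.00416667 → 0; chars 70.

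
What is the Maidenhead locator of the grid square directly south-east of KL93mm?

Longitude subsquare m = 12; +1 → 13 = n.
Latitude subsquare m = 12; −1 → 11 = l.

KL93nl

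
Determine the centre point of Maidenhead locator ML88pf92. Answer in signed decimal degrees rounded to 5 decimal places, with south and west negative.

28.21875, 77.32917

Field M=12, L=11: +12·20° lon, +11·10° lat → SW at lon 60°, lat 20°.
Square 8, 8: +8·2° lon, +8·1° lat → SW at lon 76°, lat 28°.
Subsquare p=15, f=5: +15·0.0833333° lon, +5·0.0416667° lat → SW at lon 77.25°, lat 28.2083°.
Extended square 9, 2: +9·0.00833333° lon, +2·0.00416667° lat → SW at lon 77.325°, lat 28.2167°.
Cell spans 0.00833333° lon × 0.00416667° lat. Centre is SW corner plus half of each.
latitude 28.21875, longitude 77.32917.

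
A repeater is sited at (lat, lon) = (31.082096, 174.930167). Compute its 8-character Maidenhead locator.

RM71lb19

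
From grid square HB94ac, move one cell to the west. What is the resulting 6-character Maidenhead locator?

HB84xc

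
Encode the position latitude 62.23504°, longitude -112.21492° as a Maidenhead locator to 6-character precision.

DP32vf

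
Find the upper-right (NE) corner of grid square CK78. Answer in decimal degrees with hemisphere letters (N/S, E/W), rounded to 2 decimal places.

Field C=2, K=10: +2·20° lon, +10·10° lat → SW at lon -140°, lat 10°.
Square 7, 8: +7·2° lon, +8·1° lat → SW at lon -126°, lat 18°.
Cell spans 2° lon × 1° lat. NE corner is SW corner plus one full cell.
latitude 19.00° N, longitude 124.00° W.

19.00° N, 124.00° W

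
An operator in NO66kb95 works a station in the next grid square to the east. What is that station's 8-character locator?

Longitude extended square 9; +1 → 10, wraps to 0, carry into subsquare.
Longitude subsquare k = 10; +1 → 11 = l.
The latitude characters are unchanged.

NO66lb05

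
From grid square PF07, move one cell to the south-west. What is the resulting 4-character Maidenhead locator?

OF96

Longitude square 0; −1 → -1, wraps to 9, carry into field.
Longitude field P = 15; −1 → 14 = O.
Latitude square 7; −1 → 6.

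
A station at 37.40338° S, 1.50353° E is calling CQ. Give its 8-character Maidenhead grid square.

JF02so03

Shift to the Maidenhead origin (180°W, 90°S): lon 181.50353, lat 52.59662.
Field: 181.50353/20 → 9 → J, 52.59662/10 → 5 → F; chars JF.
Square: 1.50353/2 → 0, 2.59662/1 → 2; chars 02.
Subsquare: 1.50353/0.0833333 → 18 → s, 0.59662/0.0416667 → 14 → o; chars so.
Extended square: 0.00353/0.00833333 → 0, 0.01329/0.00416667 → 3; chars 03.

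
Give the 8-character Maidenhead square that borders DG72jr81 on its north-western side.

DG72jr72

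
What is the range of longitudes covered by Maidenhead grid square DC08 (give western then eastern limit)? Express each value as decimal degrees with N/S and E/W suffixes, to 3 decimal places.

120.000° W, 118.000° W

Field D=3, C=2: +3·20° lon, +2·10° lat → SW at lon -120°, lat -70°.
Square 0, 8: +0·2° lon, +8·1° lat → SW at lon -120°, lat -62°.
Cell spans 2° lon × 1° lat.
west 120.000° W, east 118.000° W.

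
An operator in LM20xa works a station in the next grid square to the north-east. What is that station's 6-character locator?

LM30ab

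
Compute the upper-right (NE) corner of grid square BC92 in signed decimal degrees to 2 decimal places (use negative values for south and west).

-67.00, -140.00

Field B=1, C=2: +1·20° lon, +2·10° lat → SW at lon -160°, lat -70°.
Square 9, 2: +9·2° lon, +2·1° lat → SW at lon -142°, lat -68°.
Cell spans 2° lon × 1° lat. NE corner is SW corner plus one full cell.
latitude -67.00, longitude -140.00.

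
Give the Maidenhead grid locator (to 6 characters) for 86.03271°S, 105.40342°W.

DA73hx

Offset from 180°W / 90°S: lon 74.5966°, lat 3.9673°.
Field (20°×10°, letters A–R): 74.5966/20 → 3 → D, 3.9673/10 → 0 → A; chars DA.
Square (2°×1°, digits 0–9): 14.5966/2 → 7, 3.9673/1 → 3; chars 73.
Subsquare (5′×2.5′, letters a–x): 0.5966/0.0833333 → 7 → h, 0.9673/0.0416667 → 23 → x; chars hx.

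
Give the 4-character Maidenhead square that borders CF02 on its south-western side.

Longitude square 0; −1 → -1, wraps to 9, carry into field.
Longitude field C = 2; −1 → 1 = B.
Latitude square 2; −1 → 1.

BF91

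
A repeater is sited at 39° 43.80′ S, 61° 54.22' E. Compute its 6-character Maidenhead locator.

MF00wg

Shift to the Maidenhead origin (180°W, 90°S): lon 241.9037, lat 50.2700.
Field: lon ⌊241.9037/20⌋ = 12 → M; lat ⌊50.2700/10⌋ = 5 → F.
Square: lon ⌊1.9037/2⌋ = 0; lat ⌊0.2700/1⌋ = 0.
Subsquare: lon ⌊1.9037/0.0833333⌋ = 22 → w; lat ⌊0.2700/0.0416667⌋ = 6 → g.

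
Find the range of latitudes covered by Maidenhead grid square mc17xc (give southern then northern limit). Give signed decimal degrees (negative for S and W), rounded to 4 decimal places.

-62.9167, -62.8750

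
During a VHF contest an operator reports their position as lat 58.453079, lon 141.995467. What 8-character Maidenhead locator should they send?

QO08xk98

Shift to the Maidenhead origin (180°W, 90°S): lon 321.99547, lat 148.45308.
Field: lon ⌊321.99547/20⌋ = 16 → Q; lat ⌊148.45308/10⌋ = 14 → O.
Square: lon ⌊1.99547/2⌋ = 0; lat ⌊8.45308/1⌋ = 8.
Subsquare: lon ⌊1.99547/0.0833333⌋ = 23 → x; lat ⌊0.45308/0.0416667⌋ = 10 → k.
Extended square: lon ⌊0.07880/0.00833333⌋ = 9; lat ⌊0.03641/0.00416667⌋ = 8.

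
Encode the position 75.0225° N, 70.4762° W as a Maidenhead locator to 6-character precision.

Add 180° to longitude and 90° to latitude: 109.5238, 165.0225.
Field: lon ⌊109.5238/20⌋ = 5 → F; lat ⌊165.0225/10⌋ = 16 → Q.
Square: lon ⌊9.5238/2⌋ = 4; lat ⌊5.0225/1⌋ = 5.
Subsquare: lon ⌊1.5238/0.0833333⌋ = 18 → s; lat ⌊0.0225/0.0416667⌋ = 0 → a.

FQ45sa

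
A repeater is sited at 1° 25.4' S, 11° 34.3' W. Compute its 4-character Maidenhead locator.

II48

Shift to the Maidenhead origin (180°W, 90°S): lon 168.43, lat 88.58.
Field: 168.43/20 → 8 → I, 88.58/10 → 8 → I; chars II.
Square: 8.43/2 → 4, 8.58/1 → 8; chars 48.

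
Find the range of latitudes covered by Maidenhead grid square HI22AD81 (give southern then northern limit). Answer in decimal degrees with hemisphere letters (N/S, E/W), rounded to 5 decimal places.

7.87083° S, 7.86667° S

Field H=7, I=8: +7·20° lon, +8·10° lat → SW at lon -40°, lat -10°.
Square 2, 2: +2·2° lon, +2·1° lat → SW at lon -36°, lat -8°.
Subsquare a=0, d=3: +0·0.0833333° lon, +3·0.0416667° lat → SW at lon -36°, lat -7.875°.
Extended square 8, 1: +8·0.00833333° lon, +1·0.00416667° lat → SW at lon -35.9333°, lat -7.87083°.
Cell spans 0.00833333° lon × 0.00416667° lat.
south 7.87083° S, north 7.86667° S.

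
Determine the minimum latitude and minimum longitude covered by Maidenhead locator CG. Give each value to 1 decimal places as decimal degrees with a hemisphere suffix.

Field C=2, G=6: +2·20° lon, +6·10° lat → SW at lon -140°, lat -30°.
latitude 30.0° S, longitude 140.0° W.

30.0° S, 140.0° W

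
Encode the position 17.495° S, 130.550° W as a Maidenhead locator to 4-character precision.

Offset from 180°W / 90°S: lon 49.45°, lat 72.50°.
Field: 49.45/20 → 2 → C, 72.50/10 → 7 → H; chars CH.
Square: 9.45/2 → 4, 2.50/1 → 2; chars 42.

CH42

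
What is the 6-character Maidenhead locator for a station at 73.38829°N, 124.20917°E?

Shift to the Maidenhead origin (180°W, 90°S): lon 304.2092, lat 163.3883.
Field (20°×10°, letters A–R): 304.2092/20 → 15 → P, 163.3883/10 → 16 → Q; chars PQ.
Square (2°×1°, digits 0–9): 4.2092/2 → 2, 3.3883/1 → 3; chars 23.
Subsquare (5′×2.5′, letters a–x): 0.2092/0.0833333 → 2 → c, 0.3883/0.0416667 → 9 → j; chars cj.

PQ23cj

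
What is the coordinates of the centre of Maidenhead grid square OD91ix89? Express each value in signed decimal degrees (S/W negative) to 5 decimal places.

Field O=14, D=3: +14·20° lon, +3·10° lat → SW at lon 100°, lat -60°.
Square 9, 1: +9·2° lon, +1·1° lat → SW at lon 118°, lat -59°.
Subsquare i=8, x=23: +8·0.0833333° lon, +23·0.0416667° lat → SW at lon 118.667°, lat -58.0417°.
Extended square 8, 9: +8·0.00833333° lon, +9·0.00416667° lat → SW at lon 118.733°, lat -58.0042°.
Cell spans 0.00833333° lon × 0.00416667° lat. Centre is SW corner plus half of each.
latitude -58.00208, longitude 118.73750.

-58.00208, 118.73750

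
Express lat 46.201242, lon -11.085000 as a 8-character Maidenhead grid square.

IN46ke98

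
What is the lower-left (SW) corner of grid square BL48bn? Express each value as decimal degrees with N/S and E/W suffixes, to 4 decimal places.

28.5417° N, 151.9167° W

Field B=1, L=11: +1·20° lon, +11·10° lat → SW at lon -160°, lat 20°.
Square 4, 8: +4·2° lon, +8·1° lat → SW at lon -152°, lat 28°.
Subsquare b=1, n=13: +1·0.0833333° lon, +13·0.0416667° lat → SW at lon -151.917°, lat 28.5417°.
latitude 28.5417° N, longitude 151.9167° W.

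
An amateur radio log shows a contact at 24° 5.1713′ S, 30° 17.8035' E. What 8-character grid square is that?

Shift to the Maidenhead origin (180°W, 90°S): lon 210.29673, lat 65.91381.
Field: lon ⌊210.29673/20⌋ = 10 → K; lat ⌊65.91381/10⌋ = 6 → G.
Square: lon ⌊10.29673/2⌋ = 5; lat ⌊5.91381/1⌋ = 5.
Subsquare: lon ⌊0.29673/0.0833333⌋ = 3 → d; lat ⌊0.91381/0.0416667⌋ = 21 → v.
Extended square: lon ⌊0.04673/0.00833333⌋ = 5; lat ⌊0.03881/0.00416667⌋ = 9.

KG55dv59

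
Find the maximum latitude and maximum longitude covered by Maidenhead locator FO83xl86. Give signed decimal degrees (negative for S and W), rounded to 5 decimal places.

53.48750, -62.00833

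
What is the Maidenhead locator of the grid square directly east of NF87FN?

NF87gn

Longitude subsquare f = 5; +1 → 6 = g.
The latitude characters are unchanged.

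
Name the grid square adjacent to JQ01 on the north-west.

IQ92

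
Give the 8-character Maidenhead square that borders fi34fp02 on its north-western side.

FI34ep93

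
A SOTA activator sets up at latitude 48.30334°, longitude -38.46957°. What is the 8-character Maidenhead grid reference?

Offset from 180°W / 90°S: lon 141.53043°, lat 138.30334°.
Field: lon ⌊141.53043/20⌋ = 7 → H; lat ⌊138.30334/10⌋ = 13 → N.
Square: lon ⌊1.53043/2⌋ = 0; lat ⌊8.30334/1⌋ = 8.
Subsquare: lon ⌊1.53043/0.0833333⌋ = 18 → s; lat ⌊0.30334/0.0416667⌋ = 7 → h.
Extended square: lon ⌊0.03043/0.00833333⌋ = 3; lat ⌊0.01167/0.00416667⌋ = 2.

HN08sh32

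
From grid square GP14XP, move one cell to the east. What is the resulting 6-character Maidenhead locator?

Longitude subsquare x = 23; +1 → 24, wraps to 0 = a, carry into square.
Longitude square 1; +1 → 2.
The latitude characters are unchanged.

GP24ap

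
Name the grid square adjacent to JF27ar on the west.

JF17xr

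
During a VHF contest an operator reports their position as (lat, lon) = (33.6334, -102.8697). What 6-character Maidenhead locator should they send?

DM83np

Offset from 180°W / 90°S: lon 77.1303°, lat 123.6334°.
Field: lon ⌊77.1303/20⌋ = 3 → D; lat ⌊123.6334/10⌋ = 12 → M.
Square: lon ⌊17.1303/2⌋ = 8; lat ⌊3.6334/1⌋ = 3.
Subsquare: lon ⌊1.1303/0.0833333⌋ = 13 → n; lat ⌊0.6334/0.0416667⌋ = 15 → p.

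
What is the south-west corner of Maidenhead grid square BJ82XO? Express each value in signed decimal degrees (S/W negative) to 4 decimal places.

2.5833, -142.0833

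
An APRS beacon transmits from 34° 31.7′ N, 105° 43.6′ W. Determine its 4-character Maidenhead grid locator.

Offset from 180°W / 90°S: lon 74.27°, lat 124.53°.
Field: lon ⌊74.27/20⌋ = 3 → D; lat ⌊124.53/10⌋ = 12 → M.
Square: lon ⌊14.27/2⌋ = 7; lat ⌊4.53/1⌋ = 4.

DM74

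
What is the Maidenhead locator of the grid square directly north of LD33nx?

Latitude subsquare x = 23; +1 → 24, wraps to 0 = a, carry into square.
Latitude square 3; +1 → 4.
The longitude characters are unchanged.

LD34na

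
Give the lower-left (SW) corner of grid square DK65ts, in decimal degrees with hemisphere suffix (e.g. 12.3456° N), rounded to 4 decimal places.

15.7500° N, 106.4167° W

Field D=3, K=10: +3·20° lon, +10·10° lat → SW at lon -120°, lat 10°.
Square 6, 5: +6·2° lon, +5·1° lat → SW at lon -108°, lat 15°.
Subsquare t=19, s=18: +19·0.0833333° lon, +18·0.0416667° lat → SW at lon -106.417°, lat 15.75°.
latitude 15.7500° N, longitude 106.4167° W.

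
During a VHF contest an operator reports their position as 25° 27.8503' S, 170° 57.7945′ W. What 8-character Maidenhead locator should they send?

AG44mm48

Offset from 180°W / 90°S: lon 9.03676°, lat 64.53583°.
Field (20°×10°, letters A–R): lon ⌊9.03676/20⌋ = 0 → A; lat ⌊64.53583/10⌋ = 6 → G.
Square (2°×1°, digits 0–9): lon ⌊9.03676/2⌋ = 4; lat ⌊4.53583/1⌋ = 4.
Subsquare (5′×2.5′, letters a–x): lon ⌊1.03676/0.0833333⌋ = 12 → m; lat ⌊0.53583/0.0416667⌋ = 12 → m.
Extended square (30″×15″, digits 0–9): lon ⌊0.03676/0.00833333⌋ = 4; lat ⌊0.03583/0.00416667⌋ = 8.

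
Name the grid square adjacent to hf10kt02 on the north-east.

Longitude extended square 0; +1 → 1.
Latitude extended square 2; +1 → 3.

HF10kt13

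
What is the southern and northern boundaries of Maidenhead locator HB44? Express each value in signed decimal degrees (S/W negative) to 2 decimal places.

-76.00, -75.00

Field H=7, B=1: +7·20° lon, +1·10° lat → SW at lon -40°, lat -80°.
Square 4, 4: +4·2° lon, +4·1° lat → SW at lon -32°, lat -76°.
Cell spans 2° lon × 1° lat.
south -76.00, north -75.00.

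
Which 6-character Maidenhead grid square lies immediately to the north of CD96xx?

Latitude subsquare x = 23; +1 → 24, wraps to 0 = a, carry into square.
Latitude square 6; +1 → 7.
The longitude characters are unchanged.

CD97xa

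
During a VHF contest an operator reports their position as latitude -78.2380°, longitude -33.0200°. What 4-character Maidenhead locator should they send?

HB31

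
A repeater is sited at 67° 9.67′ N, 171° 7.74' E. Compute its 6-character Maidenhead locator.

RP57nd

Shift to the Maidenhead origin (180°W, 90°S): lon 351.1290, lat 157.1612.
Field: 351.1290/20 → 17 → R, 157.1612/10 → 15 → P; chars RP.
Square: 11.1290/2 → 5, 7.1612/1 → 7; chars 57.
Subsquare: 1.1290/0.0833333 → 13 → n, 0.1612/0.0416667 → 3 → d; chars nd.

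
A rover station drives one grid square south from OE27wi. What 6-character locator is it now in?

OE27wh

Latitude subsquare i = 8; −1 → 7 = h.
The longitude characters are unchanged.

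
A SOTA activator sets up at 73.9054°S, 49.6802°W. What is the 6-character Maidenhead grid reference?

Add 180° to longitude and 90° to latitude: 130.3198, 16.0946.
Field: lon ⌊130.3198/20⌋ = 6 → G; lat ⌊16.0946/10⌋ = 1 → B.
Square: lon ⌊10.3198/2⌋ = 5; lat ⌊6.0946/1⌋ = 6.
Subsquare: lon ⌊0.3198/0.0833333⌋ = 3 → d; lat ⌊0.0946/0.0416667⌋ = 2 → c.

GB56dc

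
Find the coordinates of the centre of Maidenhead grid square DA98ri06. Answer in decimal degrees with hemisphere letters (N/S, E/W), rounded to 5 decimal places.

81.63958° S, 100.57917° W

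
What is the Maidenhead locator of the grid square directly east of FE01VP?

FE01wp

Longitude subsquare v = 21; +1 → 22 = w.
The latitude characters are unchanged.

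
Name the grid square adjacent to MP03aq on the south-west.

LP93xp

Longitude subsquare a = 0; −1 → -1, wraps to 23 = x, carry into square.
Longitude square 0; −1 → -1, wraps to 9, carry into field.
Longitude field M = 12; −1 → 11 = L.
Latitude subsquare q = 16; −1 → 15 = p.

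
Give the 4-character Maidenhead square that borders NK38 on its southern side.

NK37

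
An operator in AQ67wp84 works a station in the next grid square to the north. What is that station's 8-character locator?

AQ67wp85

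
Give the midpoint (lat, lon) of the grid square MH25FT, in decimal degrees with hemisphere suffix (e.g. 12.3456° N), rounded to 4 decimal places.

Field M=12, H=7: +12·20° lon, +7·10° lat → SW at lon 60°, lat -20°.
Square 2, 5: +2·2° lon, +5·1° lat → SW at lon 64°, lat -15°.
Subsquare f=5, t=19: +5·0.0833333° lon, +19·0.0416667° lat → SW at lon 64.4167°, lat -14.2083°.
Cell spans 0.0833333° lon × 0.0416667° lat. Centre is SW corner plus half of each.
latitude 14.1875° S, longitude 64.4583° E.

14.1875° S, 64.4583° E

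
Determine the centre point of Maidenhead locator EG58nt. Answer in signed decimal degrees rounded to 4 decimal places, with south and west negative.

-21.1875, -88.8750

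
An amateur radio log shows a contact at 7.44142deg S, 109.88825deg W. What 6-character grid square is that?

DI52bn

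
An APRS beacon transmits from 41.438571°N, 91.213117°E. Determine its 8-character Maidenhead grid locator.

NN51ok55

Offset from 180°W / 90°S: lon 271.21312°, lat 131.43857°.
Field (20°×10°, letters A–R): lon ⌊271.21312/20⌋ = 13 → N; lat ⌊131.43857/10⌋ = 13 → N.
Square (2°×1°, digits 0–9): lon ⌊11.21312/2⌋ = 5; lat ⌊1.43857/1⌋ = 1.
Subsquare (5′×2.5′, letters a–x): lon ⌊1.21312/0.0833333⌋ = 14 → o; lat ⌊0.43857/0.0416667⌋ = 10 → k.
Extended square (30″×15″, digits 0–9): lon ⌊0.04645/0.00833333⌋ = 5; lat ⌊0.02190/0.00416667⌋ = 5.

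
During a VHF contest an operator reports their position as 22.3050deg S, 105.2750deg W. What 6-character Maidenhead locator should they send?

Offset from 180°W / 90°S: lon 74.7250°, lat 67.6950°.
Field: lon ⌊74.7250/20⌋ = 3 → D; lat ⌊67.6950/10⌋ = 6 → G.
Square: lon ⌊14.7250/2⌋ = 7; lat ⌊7.6950/1⌋ = 7.
Subsquare: lon ⌊0.7250/0.0833333⌋ = 8 → i; lat ⌊0.6950/0.0416667⌋ = 16 → q.

DG77iq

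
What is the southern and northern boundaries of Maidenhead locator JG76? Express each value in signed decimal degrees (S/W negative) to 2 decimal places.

-24.00, -23.00

Field J=9, G=6: +9·20° lon, +6·10° lat → SW at lon 0°, lat -30°.
Square 7, 6: +7·2° lon, +6·1° lat → SW at lon 14°, lat -24°.
Cell spans 2° lon × 1° lat.
south -24.00, north -23.00.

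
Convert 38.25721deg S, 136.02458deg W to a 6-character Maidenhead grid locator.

Shift to the Maidenhead origin (180°W, 90°S): lon 43.9754, lat 51.7428.
Field: 43.9754/20 → 2 → C, 51.7428/10 → 5 → F; chars CF.
Square: 3.9754/2 → 1, 1.7428/1 → 1; chars 11.
Subsquare: 1.9754/0.0833333 → 23 → x, 0.7428/0.0416667 → 17 → r; chars xr.

CF11xr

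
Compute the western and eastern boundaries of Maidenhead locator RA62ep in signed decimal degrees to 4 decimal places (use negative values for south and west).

Field R=17, A=0: +17·20° lon, +0·10° lat → SW at lon 160°, lat -90°.
Square 6, 2: +6·2° lon, +2·1° lat → SW at lon 172°, lat -88°.
Subsquare e=4, p=15: +4·0.0833333° lon, +15·0.0416667° lat → SW at lon 172.333°, lat -87.375°.
Cell spans 0.0833333° lon × 0.0416667° lat.
west 172.3333, east 172.4167.

172.3333, 172.4167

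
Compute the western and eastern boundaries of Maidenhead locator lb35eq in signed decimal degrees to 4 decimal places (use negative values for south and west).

Field L=11, B=1: +11·20° lon, +1·10° lat → SW at lon 40°, lat -80°.
Square 3, 5: +3·2° lon, +5·1° lat → SW at lon 46°, lat -75°.
Subsquare e=4, q=16: +4·0.0833333° lon, +16·0.0416667° lat → SW at lon 46.3333°, lat -74.3333°.
Cell spans 0.0833333° lon × 0.0416667° lat.
west 46.3333, east 46.4167.

46.3333, 46.4167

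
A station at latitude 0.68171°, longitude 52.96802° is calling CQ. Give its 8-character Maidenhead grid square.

Offset from 180°W / 90°S: lon 232.96802°, lat 90.68171°.
Field: 232.96802/20 → 11 → L, 90.68171/10 → 9 → J; chars LJ.
Square: 12.96802/2 → 6, 0.68171/1 → 0; chars 60.
Subsquare: 0.96802/0.0833333 → 11 → l, 0.68171/0.0416667 → 16 → q; chars lq.
Extended square: 0.05135/0.00833333 → 6, 0.01504/0.00416667 → 3; chars 63.

LJ60lq63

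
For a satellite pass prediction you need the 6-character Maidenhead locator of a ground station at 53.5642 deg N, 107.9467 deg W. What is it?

DO63an

Shift to the Maidenhead origin (180°W, 90°S): lon 72.0533, lat 143.5642.
Field: lon ⌊72.0533/20⌋ = 3 → D; lat ⌊143.5642/10⌋ = 14 → O.
Square: lon ⌊12.0533/2⌋ = 6; lat ⌊3.5642/1⌋ = 3.
Subsquare: lon ⌊0.0533/0.0833333⌋ = 0 → a; lat ⌊0.5642/0.0416667⌋ = 13 → n.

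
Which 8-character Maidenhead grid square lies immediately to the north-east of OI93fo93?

OI93go04

Longitude extended square 9; +1 → 10, wraps to 0, carry into subsquare.
Longitude subsquare f = 5; +1 → 6 = g.
Latitude extended square 3; +1 → 4.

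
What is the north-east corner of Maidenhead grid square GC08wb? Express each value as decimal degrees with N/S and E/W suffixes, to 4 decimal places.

61.9167° S, 58.0833° W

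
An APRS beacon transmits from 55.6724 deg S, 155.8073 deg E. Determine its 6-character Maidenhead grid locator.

Offset from 180°W / 90°S: lon 335.8073°, lat 34.3276°.
Field: 335.8073/20 → 16 → Q, 34.3276/10 → 3 → D; chars QD.
Square: 15.8073/2 → 7, 4.3276/1 → 4; chars 74.
Subsquare: 1.8073/0.0833333 → 21 → v, 0.3276/0.0416667 → 7 → h; chars vh.

QD74vh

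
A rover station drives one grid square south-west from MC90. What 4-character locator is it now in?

MB89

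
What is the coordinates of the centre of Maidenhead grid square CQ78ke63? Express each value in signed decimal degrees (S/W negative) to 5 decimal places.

Field C=2, Q=16: +2·20° lon, +16·10° lat → SW at lon -140°, lat 70°.
Square 7, 8: +7·2° lon, +8·1° lat → SW at lon -126°, lat 78°.
Subsquare k=10, e=4: +10·0.0833333° lon, +4·0.0416667° lat → SW at lon -125.167°, lat 78.1667°.
Extended square 6, 3: +6·0.00833333° lon, +3·0.00416667° lat → SW at lon -125.117°, lat 78.1792°.
Cell spans 0.00833333° lon × 0.00416667° lat. Centre is SW corner plus half of each.
latitude 78.18125, longitude -125.11250.

78.18125, -125.11250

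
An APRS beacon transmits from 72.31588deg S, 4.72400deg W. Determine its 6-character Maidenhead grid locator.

Shift to the Maidenhead origin (180°W, 90°S): lon 175.2760, lat 17.6841.
Field: 175.2760/20 → 8 → I, 17.6841/10 → 1 → B; chars IB.
Square: 15.2760/2 → 7, 7.6841/1 → 7; chars 77.
Subsquare: 1.2760/0.0833333 → 15 → p, 0.6841/0.0416667 → 16 → q; chars pq.

IB77pq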